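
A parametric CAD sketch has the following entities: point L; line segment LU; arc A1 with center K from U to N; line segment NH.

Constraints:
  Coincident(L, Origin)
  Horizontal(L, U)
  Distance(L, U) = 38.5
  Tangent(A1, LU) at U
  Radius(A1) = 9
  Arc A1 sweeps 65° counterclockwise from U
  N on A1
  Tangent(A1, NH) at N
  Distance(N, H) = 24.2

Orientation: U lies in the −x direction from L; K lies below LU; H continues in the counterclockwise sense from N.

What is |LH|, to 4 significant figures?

63.02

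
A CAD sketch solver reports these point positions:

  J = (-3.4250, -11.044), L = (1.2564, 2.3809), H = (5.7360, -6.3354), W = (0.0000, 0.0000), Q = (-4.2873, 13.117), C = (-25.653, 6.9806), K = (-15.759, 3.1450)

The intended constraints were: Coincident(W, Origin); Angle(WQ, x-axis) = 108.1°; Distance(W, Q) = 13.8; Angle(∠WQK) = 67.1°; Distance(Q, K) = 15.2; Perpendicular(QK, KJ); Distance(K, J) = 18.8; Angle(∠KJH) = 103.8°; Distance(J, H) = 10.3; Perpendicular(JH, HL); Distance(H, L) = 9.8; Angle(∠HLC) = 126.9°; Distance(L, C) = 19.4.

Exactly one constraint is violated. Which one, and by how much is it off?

Distance(L, C) = 19.4 — off by 7.90.

W = (0.00, 0.00) ✓; WQ at 108.1° ✓; |WQ| = 13.80 ✓; ∠WQK = 67.10° ✓; |QK| = 15.20 ✓; ∠(QK, KJ) = 90.00° ✓; |KJ| = 18.80 ✓; ∠KJH = 103.8° ✓; |JH| = 10.30 ✓; ∠(JH, HL) = 90.00° ✓; |HL| = 9.800 ✓; ∠HLC = 126.9° ✓; |LC| = 27.30 ✗.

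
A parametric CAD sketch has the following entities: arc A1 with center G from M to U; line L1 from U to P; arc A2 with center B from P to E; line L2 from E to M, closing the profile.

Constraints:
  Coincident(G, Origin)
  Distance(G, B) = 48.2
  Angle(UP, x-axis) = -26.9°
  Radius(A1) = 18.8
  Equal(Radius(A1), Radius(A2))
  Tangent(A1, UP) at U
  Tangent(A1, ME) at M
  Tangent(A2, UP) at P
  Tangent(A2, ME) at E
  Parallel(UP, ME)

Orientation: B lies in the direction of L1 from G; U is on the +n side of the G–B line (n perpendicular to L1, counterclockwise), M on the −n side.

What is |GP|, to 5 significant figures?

51.737

Tangency of A1 to both parallel lines with radius 18.8 puts U and M at G ± 18.8·n: U = (8.5058, 16.766), M = (-8.5058, -16.766). Equal radii place P and E the same way about B: P = B + 18.8·n = (51.490, -5.0416), E = B − 18.8·n = (34.479, -38.573). Then |GP| = |P − G| = 51.737.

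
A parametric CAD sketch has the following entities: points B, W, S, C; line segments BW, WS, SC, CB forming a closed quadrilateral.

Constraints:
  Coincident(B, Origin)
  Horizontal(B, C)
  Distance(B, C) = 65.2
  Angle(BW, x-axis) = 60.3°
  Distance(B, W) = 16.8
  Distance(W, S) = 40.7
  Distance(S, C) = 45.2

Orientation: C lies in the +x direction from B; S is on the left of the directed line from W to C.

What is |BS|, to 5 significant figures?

56.418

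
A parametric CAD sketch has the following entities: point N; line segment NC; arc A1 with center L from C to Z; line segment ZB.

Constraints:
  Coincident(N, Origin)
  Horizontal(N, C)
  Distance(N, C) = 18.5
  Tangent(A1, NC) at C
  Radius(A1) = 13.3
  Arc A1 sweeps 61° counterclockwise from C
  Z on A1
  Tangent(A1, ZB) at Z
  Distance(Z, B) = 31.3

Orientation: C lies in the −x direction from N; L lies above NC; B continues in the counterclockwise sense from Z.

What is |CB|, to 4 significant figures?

43.48

N is at the origin; N and C share the same y with |NC| = 18.5 and C on the −x side, so C = (-18.50, 0.000). Since A1 is tangent to NC there, LC ⟂ NC, so L = C + (0, 13.3) = (-18.50, 13.30). On A1, C sits at bearing -90° from L; a 61° counterclockwise sweep puts Z at bearing -29°, so Z = L + 13.3·(cos -29°, sin -29°) = (-6.868, 6.852). A1 meets ZB tangentially, so LZ is at right angles to ZB, so ZB runs along (−sin -29°, cos -29°); with |ZB| = 31.3, B = (8.307, 34.23). Then |CB| = |B − C| = 43.48.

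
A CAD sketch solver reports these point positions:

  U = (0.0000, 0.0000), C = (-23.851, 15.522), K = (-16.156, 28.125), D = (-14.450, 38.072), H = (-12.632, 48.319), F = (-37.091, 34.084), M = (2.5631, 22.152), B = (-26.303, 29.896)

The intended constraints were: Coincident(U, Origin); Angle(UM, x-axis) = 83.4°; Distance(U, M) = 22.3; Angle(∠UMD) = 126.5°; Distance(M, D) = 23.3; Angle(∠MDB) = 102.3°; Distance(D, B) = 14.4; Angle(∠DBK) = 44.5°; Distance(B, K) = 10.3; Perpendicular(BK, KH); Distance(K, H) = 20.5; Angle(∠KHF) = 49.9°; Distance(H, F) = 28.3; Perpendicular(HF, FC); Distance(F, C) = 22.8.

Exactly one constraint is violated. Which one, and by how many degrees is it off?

Perpendicular(HF, FC) — off by 5.30°.

U = (0.00, 0.00) ✓; UM at 83.40° ✓; |UM| = 22.30 ✓; ∠UMD = 126.5° ✓; |MD| = 23.30 ✓; ∠MDB = 102.3° ✓; |DB| = 14.40 ✓; ∠DBK = 44.50° ✓; |BK| = 10.30 ✓; ∠(BK, KH) = 90.00° ✓; |KH| = 20.50 ✓; ∠KHF = 49.90° ✓; |HF| = 28.30 ✓; ∠(HF, FC) = 95.30° ✗; |FC| = 22.80 ✓.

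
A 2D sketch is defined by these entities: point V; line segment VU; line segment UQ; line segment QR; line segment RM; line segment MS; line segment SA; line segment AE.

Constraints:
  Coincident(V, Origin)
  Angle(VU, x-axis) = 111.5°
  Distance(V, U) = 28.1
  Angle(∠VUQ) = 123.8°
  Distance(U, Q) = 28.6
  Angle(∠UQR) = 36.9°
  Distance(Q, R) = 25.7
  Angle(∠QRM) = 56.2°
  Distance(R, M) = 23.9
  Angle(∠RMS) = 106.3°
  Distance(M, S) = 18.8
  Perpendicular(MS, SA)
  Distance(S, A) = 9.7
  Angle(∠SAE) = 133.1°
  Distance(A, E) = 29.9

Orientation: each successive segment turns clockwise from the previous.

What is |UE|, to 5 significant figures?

25.179

The perpendicularity gives SA at right angles to MS, so SA runs at -15.300°; with |SA| = 9.7, A = (0.93002, 52.074). ∠SAE = 133.1° gives AE at -62.200° from the x-axis; with |AE| = 29.9, E = (14.875, 25.625). Then |UE| = |E − U| = 25.179.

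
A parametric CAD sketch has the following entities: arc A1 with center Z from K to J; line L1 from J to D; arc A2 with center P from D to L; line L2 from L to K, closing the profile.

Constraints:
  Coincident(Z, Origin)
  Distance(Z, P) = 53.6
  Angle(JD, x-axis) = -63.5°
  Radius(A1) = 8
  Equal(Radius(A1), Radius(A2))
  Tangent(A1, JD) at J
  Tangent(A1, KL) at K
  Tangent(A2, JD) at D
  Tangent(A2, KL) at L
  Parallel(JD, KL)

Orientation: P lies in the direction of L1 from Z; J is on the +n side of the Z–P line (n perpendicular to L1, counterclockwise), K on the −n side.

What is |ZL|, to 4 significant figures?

54.19

The slot axis is L1's direction at -63.5°, so u = (cos -63.5°, sin -63.5°) = (0.4462, -0.8949) and n = (−sin -63.5°, cos -63.5°) = (0.8949, 0.4462). Z is at the origin and P lies 53.6 along u from Z, so P = 53.6·u = (23.92, -47.97). Tangency of A1 to both parallel lines with radius 8.0 puts J and K at Z ± 8.0·n: J = (7.159, 3.570), K = (-7.159, -3.570). Equal radii place D and L the same way about P: D = P + 8.0·n = (31.08, -44.40), L = P − 8.0·n = (16.76, -51.54). Then |ZL| = |L − Z| = 54.19.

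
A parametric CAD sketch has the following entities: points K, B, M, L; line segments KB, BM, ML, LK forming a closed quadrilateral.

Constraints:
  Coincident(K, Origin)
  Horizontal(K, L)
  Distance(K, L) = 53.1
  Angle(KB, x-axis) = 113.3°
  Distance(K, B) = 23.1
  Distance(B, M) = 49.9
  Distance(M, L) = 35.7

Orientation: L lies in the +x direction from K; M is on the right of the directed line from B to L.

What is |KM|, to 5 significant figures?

28.312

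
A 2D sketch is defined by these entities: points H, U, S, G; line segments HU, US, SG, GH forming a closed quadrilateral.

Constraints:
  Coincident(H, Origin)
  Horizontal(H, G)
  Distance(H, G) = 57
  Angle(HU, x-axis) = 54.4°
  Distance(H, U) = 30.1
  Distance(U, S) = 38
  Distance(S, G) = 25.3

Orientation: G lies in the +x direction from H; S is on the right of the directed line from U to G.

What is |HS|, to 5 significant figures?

35.142

H is at the origin; HG is horizontal with |HG| = 57.0 and G in +x, so G = (57.0, 0). HU runs at 54.4° with |HU| = 30.1, so U = (17.522, 24.474). S is determined by |US| = 38.0 and |SG| = 25.3 together: it lies at the intersection of circle(U, 38.0) and circle(G, 25.3). With |UG| = 46.449, the foot of the radical line on UG is 31.878 from U and the perpendicular offset is √(38.0² − 31.878²) = 20.683. Taking the right-of-UG solution: S = (33.718, -9.9014).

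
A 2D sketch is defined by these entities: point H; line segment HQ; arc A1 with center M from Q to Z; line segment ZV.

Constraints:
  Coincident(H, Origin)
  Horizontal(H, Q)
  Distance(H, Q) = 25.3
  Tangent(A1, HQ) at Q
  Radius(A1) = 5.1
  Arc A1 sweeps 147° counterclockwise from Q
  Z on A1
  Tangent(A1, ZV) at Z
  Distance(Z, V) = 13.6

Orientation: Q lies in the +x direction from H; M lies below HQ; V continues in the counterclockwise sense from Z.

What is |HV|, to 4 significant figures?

37.85

On A1, Q sits at bearing 90° from M; a 147° counterclockwise sweep puts Z at bearing 237°, so Z = M + 5.1·(cos 237°, sin 237°) = (22.52, -9.377). A1 meets ZV tangentially, so MZ is at right angles to ZV, so ZV runs along (−sin 237°, cos 237°); with |ZV| = 13.6, V = (33.93, -16.78). Then |HV| = |V − H| = 37.85.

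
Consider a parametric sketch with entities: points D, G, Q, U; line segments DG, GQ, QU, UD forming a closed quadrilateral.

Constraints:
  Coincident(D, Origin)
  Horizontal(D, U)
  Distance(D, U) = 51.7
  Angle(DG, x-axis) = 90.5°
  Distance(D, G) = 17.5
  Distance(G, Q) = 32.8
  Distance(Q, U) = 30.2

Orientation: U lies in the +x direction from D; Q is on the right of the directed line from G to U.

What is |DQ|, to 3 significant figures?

23.1

D is at the origin; DU is horizontal with |DU| = 51.7 and U in +x, so U = (51.7, 0). DG runs at 90.5° with |DG| = 17.5, so G = (-0.153, 17.5). Q is determined by |GQ| = 32.8 and |QU| = 30.2 together: it lies at the intersection of circle(G, 32.8) and circle(U, 30.2). With |GU| = 54.7, the foot of the radical line on GU is 28.9 from G and the perpendicular offset is √(32.8² − 28.9²) = 15.6. Taking the right-of-GU solution: Q = (22.2, -6.50).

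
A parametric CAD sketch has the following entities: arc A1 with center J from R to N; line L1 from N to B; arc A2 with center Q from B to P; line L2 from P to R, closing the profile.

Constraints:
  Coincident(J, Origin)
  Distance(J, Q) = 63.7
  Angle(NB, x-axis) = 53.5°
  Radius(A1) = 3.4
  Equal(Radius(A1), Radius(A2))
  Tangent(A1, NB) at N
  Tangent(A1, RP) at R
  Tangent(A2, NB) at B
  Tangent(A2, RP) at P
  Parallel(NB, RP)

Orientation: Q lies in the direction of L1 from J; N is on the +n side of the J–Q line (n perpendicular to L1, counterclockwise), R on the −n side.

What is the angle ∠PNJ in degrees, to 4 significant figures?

83.91°

Tangency of A1 to both parallel lines with radius 3.4 puts N and R at J ± 3.4·n: N = (-2.733, 2.022), R = (2.733, -2.022). Equal radii place B and P the same way about Q: B = Q + 3.4·n = (35.16, 53.23), P = Q − 3.4·n = (40.62, 49.18). Then cos ∠PNJ = NP·NJ / (|NP||NJ|), giving 83.91°.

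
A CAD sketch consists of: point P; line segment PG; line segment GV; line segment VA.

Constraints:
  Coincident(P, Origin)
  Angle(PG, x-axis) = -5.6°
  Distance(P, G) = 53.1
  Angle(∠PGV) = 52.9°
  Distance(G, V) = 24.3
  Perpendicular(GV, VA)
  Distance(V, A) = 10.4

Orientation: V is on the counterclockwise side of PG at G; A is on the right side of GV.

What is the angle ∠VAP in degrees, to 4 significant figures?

8.337°

P is at the origin; PG runs at -5.6° with length 53.1, so G = 53.1·(cos -5.6°, sin -5.6°) = (52.85, -5.182). ∠PGV = 52.9°, so GV runs at -5.6° + (180° − 52.9°) = 121.5° from the x-axis; with |GV| = 24.3, V = G + 24.3·(cos 121.5°, sin 121.5°) = (40.15, 15.54). GV ⟂ VA; with |VA| = 10.4 on the right of GV, A = V + 10.4·(0.8526, 0.5225) = (49.02, 20.97). Then cos ∠VAP = AV·AP / (|AV||AP|), giving 8.337°.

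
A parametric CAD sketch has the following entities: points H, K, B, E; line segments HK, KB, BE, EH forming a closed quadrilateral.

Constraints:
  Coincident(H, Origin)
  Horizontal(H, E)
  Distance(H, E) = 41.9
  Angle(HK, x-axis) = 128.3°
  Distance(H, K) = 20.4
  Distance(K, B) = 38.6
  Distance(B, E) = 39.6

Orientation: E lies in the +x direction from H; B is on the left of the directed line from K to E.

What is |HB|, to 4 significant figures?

40.21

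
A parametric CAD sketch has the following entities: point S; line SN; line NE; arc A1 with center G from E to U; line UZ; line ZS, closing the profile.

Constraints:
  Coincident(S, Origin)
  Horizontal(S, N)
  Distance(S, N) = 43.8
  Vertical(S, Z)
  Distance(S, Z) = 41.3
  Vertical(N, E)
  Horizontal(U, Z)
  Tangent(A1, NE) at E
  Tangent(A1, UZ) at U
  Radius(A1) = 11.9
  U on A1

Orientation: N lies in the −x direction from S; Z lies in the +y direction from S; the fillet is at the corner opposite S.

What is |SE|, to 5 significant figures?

52.752

The virtual corner opposite S is at (-43.800, 41.300). A1 meets NE tangentially, so GE is at right angles to NE and since A1 is tangent to UZ there, GU ⟂ UZ, with radius 11.9, so the center G sits 11.9 in from both sides at G = (-31.900, 29.400). That places the tangent points at E = (-43.800, 29.400) on NE and U = (-31.900, 41.300) on UZ. Then |SE| = |E − S| = 52.752.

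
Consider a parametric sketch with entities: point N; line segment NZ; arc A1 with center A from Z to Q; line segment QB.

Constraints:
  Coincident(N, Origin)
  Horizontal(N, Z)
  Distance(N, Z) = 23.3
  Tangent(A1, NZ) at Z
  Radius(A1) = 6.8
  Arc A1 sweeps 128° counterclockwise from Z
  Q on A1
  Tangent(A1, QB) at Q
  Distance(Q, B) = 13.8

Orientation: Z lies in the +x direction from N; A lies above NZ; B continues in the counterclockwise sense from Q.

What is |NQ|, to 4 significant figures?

30.69

Since A1 is tangent to NZ there, AZ ⟂ NZ, so A = Z + (0, 6.8) = (23.30, 6.800). On A1, Z sits at bearing -90° from A; a 128° counterclockwise sweep puts Q at bearing 38°, so Q = A + 6.8·(cos 38°, sin 38°) = (28.66, 10.99). Then |NQ| = |Q − N| = 30.69.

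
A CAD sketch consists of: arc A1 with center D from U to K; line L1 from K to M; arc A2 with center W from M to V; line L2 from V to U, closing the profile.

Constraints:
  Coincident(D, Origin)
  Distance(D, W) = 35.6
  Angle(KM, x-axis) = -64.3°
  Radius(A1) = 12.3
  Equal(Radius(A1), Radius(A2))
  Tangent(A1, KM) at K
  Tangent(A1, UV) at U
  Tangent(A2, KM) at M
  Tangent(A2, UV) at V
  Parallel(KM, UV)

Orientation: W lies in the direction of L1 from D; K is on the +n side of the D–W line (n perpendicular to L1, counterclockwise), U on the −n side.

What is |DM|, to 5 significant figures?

37.665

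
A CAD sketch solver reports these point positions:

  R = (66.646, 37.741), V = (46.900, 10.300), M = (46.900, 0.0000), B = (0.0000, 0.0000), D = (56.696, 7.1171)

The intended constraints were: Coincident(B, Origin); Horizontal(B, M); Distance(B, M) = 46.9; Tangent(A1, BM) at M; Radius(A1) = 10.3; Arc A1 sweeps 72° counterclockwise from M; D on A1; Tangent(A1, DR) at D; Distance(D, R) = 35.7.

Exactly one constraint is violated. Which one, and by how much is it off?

Distance(D, R) = 35.7 — off by 3.50.

B = (0.00, 0.00) ✓; B.y = 0.00, M.y = 0.00 ✓; |BM| = 46.90 ✓; ∠(VM, MB) = 90.00° ✓; |VM| = 10.30 ✓; bearing(V→D) − bearing(V→M) = 72.00° ✓; |VD| = 10.30 ✓; ∠(VD, DR) = 90.00° ✓; |DR| = 32.20 ✗.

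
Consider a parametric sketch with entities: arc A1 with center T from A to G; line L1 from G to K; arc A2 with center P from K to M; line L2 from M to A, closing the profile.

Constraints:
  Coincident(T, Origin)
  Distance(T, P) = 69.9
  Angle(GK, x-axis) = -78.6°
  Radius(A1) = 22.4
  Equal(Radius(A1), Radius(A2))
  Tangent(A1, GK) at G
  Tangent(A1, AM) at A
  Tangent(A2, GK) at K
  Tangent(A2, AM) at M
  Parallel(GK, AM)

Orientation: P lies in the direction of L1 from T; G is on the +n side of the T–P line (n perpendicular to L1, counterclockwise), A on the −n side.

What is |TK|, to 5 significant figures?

73.401

The slot axis is L1's direction at -78.6°, so u = (cos -78.6°, sin -78.6°) = (0.19766, -0.98027) and n = (−sin -78.6°, cos -78.6°) = (0.98027, 0.19766). T is at the origin and P lies 69.9 along u from T, so P = 69.9·u = (13.816, -68.521). Tangency of A1 to both parallel lines with radius 22.4 puts G and A at T ± 22.4·n: G = (21.958, 4.4275), A = (-21.958, -4.4275). Equal radii place K and M the same way about P: K = P + 22.4·n = (35.774, -64.093), M = P − 22.4·n = (-8.1418, -72.948). Then |TK| = |K − T| = 73.401.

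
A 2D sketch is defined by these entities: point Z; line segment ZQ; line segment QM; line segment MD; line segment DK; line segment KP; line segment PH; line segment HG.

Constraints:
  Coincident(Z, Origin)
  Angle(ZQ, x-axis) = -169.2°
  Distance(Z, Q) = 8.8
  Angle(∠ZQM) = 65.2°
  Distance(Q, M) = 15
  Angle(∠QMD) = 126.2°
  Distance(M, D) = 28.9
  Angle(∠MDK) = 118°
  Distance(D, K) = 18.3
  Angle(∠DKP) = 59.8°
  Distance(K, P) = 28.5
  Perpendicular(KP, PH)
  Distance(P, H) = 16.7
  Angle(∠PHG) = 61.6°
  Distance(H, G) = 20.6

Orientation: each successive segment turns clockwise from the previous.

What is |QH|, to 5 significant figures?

23.047

Z is at the origin; ZQ runs at -169.2° with length 8.8, so Q = (-8.6441, -1.6490). ∠ZQM = 65.2° gives QM at 76.000° from the x-axis; with |QM| = 15.0, M = (-5.0153, 12.905). ∠QMD = 126.2° gives MD at 22.200° from the x-axis; with |MD| = 28.9, D = (21.742, 23.825). ∠MDK = 118.0° gives DK at -39.800° from the x-axis; with |DK| = 18.3, K = (35.802, 12.111). ∠DKP = 59.8° gives KP at -160.00° from the x-axis; with |KP| = 28.5, P = (9.0207, 2.3635). KP ⟂ PH, so PH runs at 110.00°; with |PH| = 16.7, H = (3.3090, 18.056). Then |QH| = |H − Q| = 23.047.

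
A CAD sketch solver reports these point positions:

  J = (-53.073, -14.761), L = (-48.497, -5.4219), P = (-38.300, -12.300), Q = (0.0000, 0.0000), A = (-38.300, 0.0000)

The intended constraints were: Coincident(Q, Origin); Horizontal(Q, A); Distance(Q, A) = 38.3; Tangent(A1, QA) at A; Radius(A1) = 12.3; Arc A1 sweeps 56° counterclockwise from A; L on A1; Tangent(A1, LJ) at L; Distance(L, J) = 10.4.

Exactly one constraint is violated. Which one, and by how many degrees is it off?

Tangent(A1, LJ) at L — off by 7.90°.

Q = (0.00, 0.00) ✓; Q.y = 0.00, A.y = 0.00 ✓; |QA| = 38.30 ✓; ∠(PA, AQ) = 90.00° ✓; |PA| = 12.30 ✓; bearing(P→L) − bearing(P→A) = 56.00° ✓; |PL| = 12.30 ✓; ∠(PL, LJ) = 82.10° ✗; |LJ| = 10.40 ✓.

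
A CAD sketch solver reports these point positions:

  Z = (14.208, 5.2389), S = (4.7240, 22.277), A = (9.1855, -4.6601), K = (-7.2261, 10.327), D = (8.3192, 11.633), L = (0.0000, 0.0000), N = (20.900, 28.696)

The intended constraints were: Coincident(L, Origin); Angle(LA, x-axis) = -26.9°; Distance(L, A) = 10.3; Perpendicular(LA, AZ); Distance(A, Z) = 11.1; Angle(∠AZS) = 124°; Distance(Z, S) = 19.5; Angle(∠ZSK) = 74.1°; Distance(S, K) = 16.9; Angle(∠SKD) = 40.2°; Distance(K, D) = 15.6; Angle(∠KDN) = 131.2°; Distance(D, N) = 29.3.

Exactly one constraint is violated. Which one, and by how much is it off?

Distance(D, N) = 29.3 — off by 8.10.

L = (0.00, 0.00) ✓; LA at -26.90° ✓; |LA| = 10.30 ✓; ∠(LA, AZ) = 90.00° ✓; |AZ| = 11.10 ✓; ∠AZS = 124.0° ✓; |ZS| = 19.50 ✓; ∠ZSK = 74.10° ✓; |SK| = 16.90 ✓; ∠SKD = 40.20° ✓; |KD| = 15.60 ✓; ∠KDN = 131.2° ✓; |DN| = 21.20 ✗.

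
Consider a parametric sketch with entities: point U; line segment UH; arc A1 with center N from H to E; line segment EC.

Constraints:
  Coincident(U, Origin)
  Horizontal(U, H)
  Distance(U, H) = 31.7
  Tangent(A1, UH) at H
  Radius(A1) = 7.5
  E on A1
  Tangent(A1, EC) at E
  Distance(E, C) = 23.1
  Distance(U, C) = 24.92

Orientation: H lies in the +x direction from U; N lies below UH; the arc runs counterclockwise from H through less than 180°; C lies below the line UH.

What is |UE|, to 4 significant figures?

25.81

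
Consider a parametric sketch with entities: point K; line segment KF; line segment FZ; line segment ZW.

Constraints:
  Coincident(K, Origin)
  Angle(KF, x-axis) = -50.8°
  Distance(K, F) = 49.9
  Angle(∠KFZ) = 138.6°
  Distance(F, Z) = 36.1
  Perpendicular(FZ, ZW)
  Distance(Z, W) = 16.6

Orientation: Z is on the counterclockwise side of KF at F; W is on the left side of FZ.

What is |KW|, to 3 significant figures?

75.3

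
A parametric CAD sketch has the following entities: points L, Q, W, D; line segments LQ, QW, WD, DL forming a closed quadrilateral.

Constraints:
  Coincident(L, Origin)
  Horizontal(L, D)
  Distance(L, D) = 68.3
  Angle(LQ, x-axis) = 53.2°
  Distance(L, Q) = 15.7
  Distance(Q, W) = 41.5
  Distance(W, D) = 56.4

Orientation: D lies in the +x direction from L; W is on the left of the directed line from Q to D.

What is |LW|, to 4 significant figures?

57.20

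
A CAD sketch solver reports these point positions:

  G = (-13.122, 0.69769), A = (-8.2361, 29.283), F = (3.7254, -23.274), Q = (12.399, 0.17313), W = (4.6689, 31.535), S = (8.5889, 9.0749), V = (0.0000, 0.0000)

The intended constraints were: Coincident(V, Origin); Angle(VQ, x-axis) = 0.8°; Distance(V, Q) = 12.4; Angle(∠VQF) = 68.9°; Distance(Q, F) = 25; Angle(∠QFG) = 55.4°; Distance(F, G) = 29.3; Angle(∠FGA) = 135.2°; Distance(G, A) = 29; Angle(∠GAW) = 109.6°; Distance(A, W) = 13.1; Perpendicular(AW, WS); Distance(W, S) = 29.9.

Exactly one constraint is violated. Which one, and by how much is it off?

Distance(W, S) = 29.9 — off by 7.10.

V = (0.00, 0.00) ✓; VQ at 0.8000° ✓; |VQ| = 12.40 ✓; ∠VQF = 68.90° ✓; |QF| = 25.00 ✓; ∠QFG = 55.40° ✓; |FG| = 29.30 ✓; ∠FGA = 135.2° ✓; |GA| = 29.00 ✓; ∠GAW = 109.6° ✓; |AW| = 13.10 ✓; ∠(AW, WS) = 90.00° ✓; |WS| = 22.80 ✗.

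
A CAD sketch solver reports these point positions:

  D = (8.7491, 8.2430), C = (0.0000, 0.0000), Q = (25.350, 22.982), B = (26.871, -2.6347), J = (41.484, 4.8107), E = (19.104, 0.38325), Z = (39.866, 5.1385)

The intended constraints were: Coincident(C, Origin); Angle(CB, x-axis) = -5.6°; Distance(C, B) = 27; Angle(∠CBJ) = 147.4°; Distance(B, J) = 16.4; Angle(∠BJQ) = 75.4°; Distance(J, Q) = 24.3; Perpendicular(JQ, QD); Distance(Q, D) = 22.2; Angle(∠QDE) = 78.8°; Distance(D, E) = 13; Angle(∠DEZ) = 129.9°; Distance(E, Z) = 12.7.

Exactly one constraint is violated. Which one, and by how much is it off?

Distance(E, Z) = 12.7 — off by 8.60.

C = (0.00, 0.00) ✓; CB at -5.600° ✓; |CB| = 27.00 ✓; ∠CBJ = 147.4° ✓; |BJ| = 16.40 ✓; ∠BJQ = 75.40° ✓; |JQ| = 24.30 ✓; ∠(JQ, QD) = 90.00° ✓; |QD| = 22.20 ✓; ∠QDE = 78.80° ✓; |DE| = 13.00 ✓; ∠DEZ = 129.9° ✓; |EZ| = 21.30 ✗.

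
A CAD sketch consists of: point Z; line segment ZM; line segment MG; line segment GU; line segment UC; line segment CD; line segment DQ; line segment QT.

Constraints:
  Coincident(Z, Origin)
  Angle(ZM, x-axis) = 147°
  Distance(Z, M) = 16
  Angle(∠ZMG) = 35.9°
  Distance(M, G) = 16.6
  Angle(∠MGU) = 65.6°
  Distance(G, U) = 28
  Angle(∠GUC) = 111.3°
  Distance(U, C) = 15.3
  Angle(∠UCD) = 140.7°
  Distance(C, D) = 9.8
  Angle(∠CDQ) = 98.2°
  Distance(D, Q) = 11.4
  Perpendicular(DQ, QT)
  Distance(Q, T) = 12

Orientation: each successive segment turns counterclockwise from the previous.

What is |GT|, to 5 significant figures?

23.485

Z is at the origin; ZM runs at 147.0° with length 16.0, so M = (-13.419, 8.7142). ∠ZMG = 35.9° gives MG at -68.900° from the x-axis; with |MG| = 16.6, G = (-7.4428, -6.7728). ∠MGU = 65.6° gives GU at 45.500° from the x-axis; with |GU| = 28.0, U = (12.183, 13.198). ∠GUC = 111.3° gives UC at 114.20° from the x-axis; with |UC| = 15.3, C = (5.9109, 27.154). ∠UCD = 140.7° gives CD at 153.50° from the x-axis; with |CD| = 9.8, D = (-2.8595, 31.526). ∠CDQ = 98.2° gives DQ at -124.70° from the x-axis; with |DQ| = 11.4, Q = (-9.3493, 22.154). DQ ⟂ QT, so QT runs at -34.700°; with |QT| = 12.0, T = (0.51644, 15.323). Then |GT| = |T − G| = 23.485.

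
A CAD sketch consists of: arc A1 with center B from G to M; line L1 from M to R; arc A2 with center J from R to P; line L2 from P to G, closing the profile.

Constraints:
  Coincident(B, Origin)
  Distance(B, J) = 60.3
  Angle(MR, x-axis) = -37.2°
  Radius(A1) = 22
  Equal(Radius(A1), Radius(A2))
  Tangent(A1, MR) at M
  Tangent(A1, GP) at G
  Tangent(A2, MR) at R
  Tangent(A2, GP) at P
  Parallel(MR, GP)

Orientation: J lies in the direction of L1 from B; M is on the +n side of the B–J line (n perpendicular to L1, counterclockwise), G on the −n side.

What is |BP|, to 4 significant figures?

64.19

The slot axis is L1's direction at -37.2°, so u = (cos -37.2°, sin -37.2°) = (0.7965, -0.6046) and n = (−sin -37.2°, cos -37.2°) = (0.6046, 0.7965). B is at the origin and J lies 60.3 along u from B, so J = 60.3·u = (48.03, -36.46). Tangency of A1 to both parallel lines with radius 22.0 puts M and G at B ± 22.0·n: M = (13.30, 17.52), G = (-13.30, -17.52). Equal radii place R and P the same way about J: R = J + 22.0·n = (61.33, -18.93), P = J − 22.0·n = (34.73, -53.98). Then |BP| = |P − B| = 64.19.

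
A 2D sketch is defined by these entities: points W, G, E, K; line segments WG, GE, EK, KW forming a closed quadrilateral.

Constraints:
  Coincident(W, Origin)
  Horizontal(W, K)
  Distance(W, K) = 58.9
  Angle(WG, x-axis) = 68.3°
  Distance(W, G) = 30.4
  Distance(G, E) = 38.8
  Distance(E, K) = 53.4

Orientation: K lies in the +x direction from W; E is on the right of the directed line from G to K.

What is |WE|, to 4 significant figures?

12.15

W is at the origin; WK is horizontal with |WK| = 58.9 and K in +x, so K = (58.9, 0). WG runs at 68.3° with |WG| = 30.4, so G = (11.24, 28.25). E is determined by |GE| = 38.8 and |EK| = 53.4 together: it lies at the intersection of circle(G, 38.8) and circle(K, 53.4). With |GK| = 55.40, the foot of the radical line on GK is 15.55 from G and the perpendicular offset is √(38.8² − 15.55²) = 35.55. Taking the right-of-GK solution: E = (6.496, -10.26).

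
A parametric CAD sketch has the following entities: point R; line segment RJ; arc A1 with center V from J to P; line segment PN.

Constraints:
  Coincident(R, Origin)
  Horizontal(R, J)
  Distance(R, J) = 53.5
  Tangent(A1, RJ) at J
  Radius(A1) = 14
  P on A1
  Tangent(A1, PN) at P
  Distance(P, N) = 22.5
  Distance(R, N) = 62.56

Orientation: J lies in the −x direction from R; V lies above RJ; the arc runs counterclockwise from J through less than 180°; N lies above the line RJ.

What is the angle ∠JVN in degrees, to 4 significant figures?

168.3°

Checks: |VP| = 14.00 ✓; ∠(VP, PN) = 90.00° ✓; |PN| = 22.50 ✓; |RN| = 62.56 ✓.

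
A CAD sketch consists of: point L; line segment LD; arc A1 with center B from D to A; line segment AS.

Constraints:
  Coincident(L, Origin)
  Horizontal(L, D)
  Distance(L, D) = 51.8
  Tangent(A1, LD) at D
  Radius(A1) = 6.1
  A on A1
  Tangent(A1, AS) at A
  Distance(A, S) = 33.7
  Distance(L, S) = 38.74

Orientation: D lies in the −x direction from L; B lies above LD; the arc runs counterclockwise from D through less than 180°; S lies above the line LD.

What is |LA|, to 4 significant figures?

47.08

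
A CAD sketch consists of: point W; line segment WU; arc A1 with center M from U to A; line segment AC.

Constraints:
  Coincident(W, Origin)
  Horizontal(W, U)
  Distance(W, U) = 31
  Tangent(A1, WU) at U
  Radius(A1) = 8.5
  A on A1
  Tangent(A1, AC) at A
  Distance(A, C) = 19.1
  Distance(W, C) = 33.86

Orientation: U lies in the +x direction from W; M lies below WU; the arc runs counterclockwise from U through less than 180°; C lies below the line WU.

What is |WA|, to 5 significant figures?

23.821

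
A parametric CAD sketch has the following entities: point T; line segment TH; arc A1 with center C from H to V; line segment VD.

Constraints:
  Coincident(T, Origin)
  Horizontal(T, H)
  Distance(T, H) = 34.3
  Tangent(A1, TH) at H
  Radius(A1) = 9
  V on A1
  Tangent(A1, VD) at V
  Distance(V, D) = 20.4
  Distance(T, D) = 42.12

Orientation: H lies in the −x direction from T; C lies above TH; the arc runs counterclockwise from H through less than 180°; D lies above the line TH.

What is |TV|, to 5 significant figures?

27.527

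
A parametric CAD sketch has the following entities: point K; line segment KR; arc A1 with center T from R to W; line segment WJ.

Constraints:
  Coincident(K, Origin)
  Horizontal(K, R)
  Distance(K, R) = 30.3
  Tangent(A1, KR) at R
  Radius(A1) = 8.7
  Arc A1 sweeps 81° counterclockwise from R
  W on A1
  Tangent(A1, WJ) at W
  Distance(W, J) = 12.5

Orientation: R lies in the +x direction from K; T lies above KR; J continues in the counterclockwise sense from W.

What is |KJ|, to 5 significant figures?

45.344

K is at the origin; KR is horizontal with |KR| = 30.3 and R on the +x side, so R = (30.300, 0.0000). Tangency of A1 to KR means the radius TR is perpendicular to KR, so T = R + (0, 8.7) = (30.300, 8.7000). On A1, R sits at bearing -90° from T; an 81° counterclockwise sweep puts W at bearing -9°, so W = T + 8.7·(cos -9°, sin -9°) = (38.893, 7.3390). A1 meets WJ tangentially, so TW is at right angles to WJ, so WJ runs along (−sin -9°, cos -9°); with |WJ| = 12.5, J = (40.848, 19.685). Then |KJ| = |J − K| = 45.344.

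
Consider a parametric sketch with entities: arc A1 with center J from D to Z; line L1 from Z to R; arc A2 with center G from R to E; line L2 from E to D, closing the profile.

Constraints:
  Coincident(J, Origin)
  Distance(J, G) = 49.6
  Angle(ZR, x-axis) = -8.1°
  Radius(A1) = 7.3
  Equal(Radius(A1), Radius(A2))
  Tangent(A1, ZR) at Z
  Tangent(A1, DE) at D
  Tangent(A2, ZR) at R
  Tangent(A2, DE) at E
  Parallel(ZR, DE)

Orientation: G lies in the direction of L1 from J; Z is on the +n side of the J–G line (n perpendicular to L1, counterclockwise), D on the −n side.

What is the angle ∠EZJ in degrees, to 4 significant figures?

73.60°

The slot axis is L1's direction at -8.1°, so u = (cos -8.1°, sin -8.1°) = (0.9900, -0.1409) and n = (−sin -8.1°, cos -8.1°) = (0.1409, 0.9900). J is at the origin and G lies 49.6 along u from J, so G = 49.6·u = (49.11, -6.989). Tangency of A1 to both parallel lines with radius 7.3 puts Z and D at J ± 7.3·n: Z = (1.029, 7.227), D = (-1.029, -7.227). Equal radii place R and E the same way about G: R = G + 7.3·n = (50.13, 0.2385), E = G − 7.3·n = (48.08, -14.22). Then cos ∠EZJ = ZE·ZJ / (|ZE||ZJ|), giving 73.60°.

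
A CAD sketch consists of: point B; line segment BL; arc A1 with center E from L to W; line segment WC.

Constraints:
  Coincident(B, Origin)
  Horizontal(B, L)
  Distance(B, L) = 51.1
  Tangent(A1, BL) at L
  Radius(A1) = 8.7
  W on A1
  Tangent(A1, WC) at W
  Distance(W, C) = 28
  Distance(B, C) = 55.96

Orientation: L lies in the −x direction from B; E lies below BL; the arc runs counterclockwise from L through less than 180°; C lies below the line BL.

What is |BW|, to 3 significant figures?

59.8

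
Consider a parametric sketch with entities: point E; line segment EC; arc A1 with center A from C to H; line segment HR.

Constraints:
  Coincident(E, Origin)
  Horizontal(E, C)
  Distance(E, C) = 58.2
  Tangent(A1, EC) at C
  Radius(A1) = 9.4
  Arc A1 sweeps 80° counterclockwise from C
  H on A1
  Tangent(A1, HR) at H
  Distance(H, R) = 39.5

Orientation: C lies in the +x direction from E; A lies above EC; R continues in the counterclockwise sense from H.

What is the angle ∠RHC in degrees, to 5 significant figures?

140.00°

On A1, C sits at bearing -90° from A; an 80° counterclockwise sweep puts H at bearing -10°, so H = A + 9.4·(cos -10°, sin -10°) = (67.457, 7.7677). A1 meets HR tangentially, so AH is at right angles to HR, so HR runs along (−sin -10°, cos -10°); with |HR| = 39.5, R = (74.316, 46.668). Then cos ∠RHC = HR·HC / (|HR||HC|), giving 140.00°.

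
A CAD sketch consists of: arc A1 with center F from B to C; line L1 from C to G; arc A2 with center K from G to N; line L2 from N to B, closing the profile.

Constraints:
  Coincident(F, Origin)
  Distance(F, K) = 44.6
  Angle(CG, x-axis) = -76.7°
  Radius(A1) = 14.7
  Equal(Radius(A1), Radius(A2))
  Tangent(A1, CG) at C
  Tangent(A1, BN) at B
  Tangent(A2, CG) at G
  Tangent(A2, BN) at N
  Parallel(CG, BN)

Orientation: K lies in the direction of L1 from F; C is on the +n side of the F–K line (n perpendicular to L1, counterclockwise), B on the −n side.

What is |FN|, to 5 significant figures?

46.960

Tangency of A1 to both parallel lines with radius 14.7 puts C and B at F ± 14.7·n: C = (14.306, 3.3817), B = (-14.306, -3.3817). Equal radii place G and N the same way about K: G = K + 14.7·n = (24.566, -40.022), N = K − 14.7·n = (-4.0455, -46.786). Then |FN| = |N − F| = 46.960.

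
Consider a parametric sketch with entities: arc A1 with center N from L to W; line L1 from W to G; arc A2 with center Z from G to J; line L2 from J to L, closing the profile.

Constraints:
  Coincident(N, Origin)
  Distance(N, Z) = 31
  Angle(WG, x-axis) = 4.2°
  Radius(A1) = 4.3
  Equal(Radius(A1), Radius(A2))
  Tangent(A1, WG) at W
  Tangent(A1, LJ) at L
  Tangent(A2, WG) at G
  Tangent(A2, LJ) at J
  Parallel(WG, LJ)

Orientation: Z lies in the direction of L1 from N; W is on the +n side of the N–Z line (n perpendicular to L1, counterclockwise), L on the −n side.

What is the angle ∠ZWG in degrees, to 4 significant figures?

7.897°

The slot axis is L1's direction at 4.2°, so u = (cos 4.2°, sin 4.2°) = (0.9973, 0.07324) and n = (−sin 4.2°, cos 4.2°) = (-0.07324, 0.9973). N is at the origin and Z lies 31.0 along u from N, so Z = 31.0·u = (30.92, 2.270). Tangency of A1 to both parallel lines with radius 4.3 puts W and L at N ± 4.3·n: W = (-0.3149, 4.288), L = (0.3149, -4.288). Equal radii place G and J the same way about Z: G = Z + 4.3·n = (30.60, 6.559), J = Z − 4.3·n = (31.23, -2.018). Then cos ∠ZWG = WZ·WG / (|WZ||WG|), giving 7.897°.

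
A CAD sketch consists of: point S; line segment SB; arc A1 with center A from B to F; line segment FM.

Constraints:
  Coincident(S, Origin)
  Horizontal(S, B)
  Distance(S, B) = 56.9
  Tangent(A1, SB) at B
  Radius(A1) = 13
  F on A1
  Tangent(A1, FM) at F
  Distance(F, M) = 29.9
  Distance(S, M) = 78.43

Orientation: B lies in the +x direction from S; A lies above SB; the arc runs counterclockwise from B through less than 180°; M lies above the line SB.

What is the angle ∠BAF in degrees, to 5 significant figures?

100.15°

Checks: |AF| = 13.00 ✓; ∠(AF, FM) = 90.00° ✓; |FM| = 29.90 ✓; |SM| = 78.43 ✓.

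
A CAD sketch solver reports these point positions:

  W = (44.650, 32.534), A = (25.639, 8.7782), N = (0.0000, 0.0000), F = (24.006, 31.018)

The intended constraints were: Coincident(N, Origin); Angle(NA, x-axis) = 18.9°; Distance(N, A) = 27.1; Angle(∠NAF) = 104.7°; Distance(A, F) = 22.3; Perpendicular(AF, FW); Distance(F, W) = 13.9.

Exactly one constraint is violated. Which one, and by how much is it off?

Distance(F, W) = 13.9 — off by 6.80.

N = (0.00, 0.00) ✓; NA at 18.90° ✓; |NA| = 27.10 ✓; ∠NAF = 104.7° ✓; |AF| = 22.30 ✓; ∠(AF, FW) = 90.00° ✓; |FW| = 20.70 ✗.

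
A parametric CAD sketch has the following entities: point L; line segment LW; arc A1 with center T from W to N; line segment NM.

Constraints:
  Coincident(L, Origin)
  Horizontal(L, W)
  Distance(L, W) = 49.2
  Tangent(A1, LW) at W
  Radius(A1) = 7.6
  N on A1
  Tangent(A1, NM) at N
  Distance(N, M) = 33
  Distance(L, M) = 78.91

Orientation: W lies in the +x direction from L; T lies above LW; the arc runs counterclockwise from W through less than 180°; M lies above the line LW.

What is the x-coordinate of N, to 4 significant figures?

55.86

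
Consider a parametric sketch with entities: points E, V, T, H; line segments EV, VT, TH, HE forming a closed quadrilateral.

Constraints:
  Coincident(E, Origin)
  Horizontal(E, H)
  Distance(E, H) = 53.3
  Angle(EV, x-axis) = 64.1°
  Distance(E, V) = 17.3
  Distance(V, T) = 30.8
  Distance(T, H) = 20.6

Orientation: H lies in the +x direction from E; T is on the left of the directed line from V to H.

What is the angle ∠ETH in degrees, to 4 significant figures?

116.4°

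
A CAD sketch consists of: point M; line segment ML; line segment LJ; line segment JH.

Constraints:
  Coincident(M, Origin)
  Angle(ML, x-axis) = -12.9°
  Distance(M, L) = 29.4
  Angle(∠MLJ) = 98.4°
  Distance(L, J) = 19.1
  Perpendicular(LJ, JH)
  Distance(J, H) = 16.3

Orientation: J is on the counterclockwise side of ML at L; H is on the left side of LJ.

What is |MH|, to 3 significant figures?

26.7

∠MLJ = 98.4°, so LJ runs at -12.9° + (180° − 98.4°) = 68.7° from the x-axis; with |LJ| = 19.1, J = L + 19.1·(cos 68.7°, sin 68.7°) = (35.6, 11.2). The perpendicularity gives JH at right angles to LJ; with |JH| = 16.3 on the left of LJ, H = J + 16.3·(-0.932, 0.363) = (20.4, 17.2). Then |MH| = |H − M| = 26.7.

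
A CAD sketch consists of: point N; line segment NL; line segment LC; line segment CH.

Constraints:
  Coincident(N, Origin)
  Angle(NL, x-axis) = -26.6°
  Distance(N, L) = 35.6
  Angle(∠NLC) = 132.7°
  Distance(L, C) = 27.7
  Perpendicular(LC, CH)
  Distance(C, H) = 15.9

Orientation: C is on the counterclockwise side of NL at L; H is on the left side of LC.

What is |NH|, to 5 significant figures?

52.849

N is at the origin; NL runs at -26.6° with length 35.6, so L = 35.6·(cos -26.6°, sin -26.6°) = (31.832, -15.940). ∠NLC = 132.7°, so LC runs at -26.6° + (180° − 132.7°) = 20.700° from the x-axis; with |LC| = 27.7, C = L + 27.7·(cos 20.700°, sin 20.700°) = (57.744, -6.1490). LC ⟂ CH; with |CH| = 15.9 on the left of LC, H = C + 15.9·(-0.35347, 0.93544) = (52.123, 8.7246). Then |NH| = |H − N| = 52.849.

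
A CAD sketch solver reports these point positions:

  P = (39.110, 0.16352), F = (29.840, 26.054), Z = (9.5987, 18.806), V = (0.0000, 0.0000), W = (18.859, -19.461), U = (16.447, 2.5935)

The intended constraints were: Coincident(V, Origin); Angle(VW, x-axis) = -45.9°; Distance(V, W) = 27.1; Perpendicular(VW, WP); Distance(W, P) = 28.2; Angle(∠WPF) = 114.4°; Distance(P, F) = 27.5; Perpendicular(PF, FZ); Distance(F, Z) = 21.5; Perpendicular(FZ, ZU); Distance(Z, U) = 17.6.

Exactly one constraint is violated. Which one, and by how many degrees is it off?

Perpendicular(FZ, ZU) — off by 3.20°.

V = (0.00, 0.00) ✓; VW at -45.90° ✓; |VW| = 27.10 ✓; ∠(VW, WP) = 90.00° ✓; |WP| = 28.20 ✓; ∠WPF = 114.4° ✓; |PF| = 27.50 ✓; ∠(PF, FZ) = 90.00° ✓; |FZ| = 21.50 ✓; ∠(FZ, ZU) = 93.20° ✗; |ZU| = 17.60 ✓.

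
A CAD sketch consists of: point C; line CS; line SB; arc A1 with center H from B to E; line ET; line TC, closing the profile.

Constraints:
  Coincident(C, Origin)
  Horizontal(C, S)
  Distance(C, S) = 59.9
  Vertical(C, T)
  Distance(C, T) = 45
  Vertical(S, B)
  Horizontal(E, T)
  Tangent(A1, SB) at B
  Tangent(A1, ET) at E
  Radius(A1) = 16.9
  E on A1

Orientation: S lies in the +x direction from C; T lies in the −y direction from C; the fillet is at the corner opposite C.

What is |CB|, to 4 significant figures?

66.16

C is at the origin; C and S share the same y with |CS| = 59.9 and S on the +x side, so S = (59.90, 0.000). CT is vertical with |CT| = 45.0 and T on the −y side, so T = (0.000, -45.00). The virtual corner opposite C is at (59.90, -45.00). A1 meets SB tangentially, so HB is at right angles to SB and the tangent condition forces HE to be normal to ET, with radius 16.9, so the center H sits 16.9 in from both sides at H = (43.00, -28.10). That places the tangent points at B = (59.90, -28.10) on SB and E = (43.00, -45.00) on ET. Then |CB| = |B − C| = 66.16.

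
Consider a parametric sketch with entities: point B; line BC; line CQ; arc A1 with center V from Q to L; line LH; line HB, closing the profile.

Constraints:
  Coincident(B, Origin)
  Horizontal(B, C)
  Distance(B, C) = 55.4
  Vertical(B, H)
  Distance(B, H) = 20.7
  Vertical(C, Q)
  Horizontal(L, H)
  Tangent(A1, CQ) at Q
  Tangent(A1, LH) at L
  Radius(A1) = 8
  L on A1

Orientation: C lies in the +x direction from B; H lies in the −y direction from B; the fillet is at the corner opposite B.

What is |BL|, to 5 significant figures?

51.723

B is at the origin; BC is horizontal with |BC| = 55.4 and C on the +x side, so C = (55.400, 0.0000). B and H share the same x with |BH| = 20.7 and H on the −y side, so H = (0.0000, -20.700). The virtual corner opposite B is at (55.400, -20.700). Since A1 is tangent to CQ there, VQ ⟂ CQ and the tangent condition forces VL to be normal to LH, with radius 8.0, so the center V sits 8.0 in from both sides at V = (47.400, -12.700). That places the tangent points at Q = (55.400, -12.700) on CQ and L = (47.400, -20.700) on LH. Then |BL| = |L − B| = 51.723.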